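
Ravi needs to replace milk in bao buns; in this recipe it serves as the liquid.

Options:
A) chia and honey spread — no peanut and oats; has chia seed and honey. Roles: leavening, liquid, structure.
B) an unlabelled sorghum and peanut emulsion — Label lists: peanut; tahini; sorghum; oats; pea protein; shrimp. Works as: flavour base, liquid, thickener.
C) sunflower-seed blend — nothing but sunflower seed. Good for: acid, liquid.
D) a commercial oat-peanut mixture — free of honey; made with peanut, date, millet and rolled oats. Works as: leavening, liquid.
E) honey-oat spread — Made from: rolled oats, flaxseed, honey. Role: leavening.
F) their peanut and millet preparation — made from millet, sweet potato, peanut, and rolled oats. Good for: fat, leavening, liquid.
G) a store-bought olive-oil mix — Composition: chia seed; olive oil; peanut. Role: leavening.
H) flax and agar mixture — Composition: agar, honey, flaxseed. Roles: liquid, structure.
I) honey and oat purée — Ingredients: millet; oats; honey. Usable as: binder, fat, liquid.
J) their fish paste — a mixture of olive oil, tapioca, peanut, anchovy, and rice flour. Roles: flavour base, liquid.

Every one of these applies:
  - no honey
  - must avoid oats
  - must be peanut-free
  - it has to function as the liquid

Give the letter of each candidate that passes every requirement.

A: has honey, so not honey-free — out
B: has oats, so not oat-free; has peanut, so not peanut-free — no
C: works as a liquid, no peanut, no oats — valid
D: has rolled oats, so not oat-free; has peanut, so not peanut-free — reject
E: not usable as a liquid; has honey, so not honey-free (and 1 more) — out
F: has rolled oats, so not oat-free; has peanut, so not peanut-free — out
G: not usable as a liquid; has peanut, so not peanut-free — no
H: has honey, so not honey-free — no
I: has honey, so not honey-free; has oats, so not oat-free — out
J: has peanut, so not peanut-free — out

C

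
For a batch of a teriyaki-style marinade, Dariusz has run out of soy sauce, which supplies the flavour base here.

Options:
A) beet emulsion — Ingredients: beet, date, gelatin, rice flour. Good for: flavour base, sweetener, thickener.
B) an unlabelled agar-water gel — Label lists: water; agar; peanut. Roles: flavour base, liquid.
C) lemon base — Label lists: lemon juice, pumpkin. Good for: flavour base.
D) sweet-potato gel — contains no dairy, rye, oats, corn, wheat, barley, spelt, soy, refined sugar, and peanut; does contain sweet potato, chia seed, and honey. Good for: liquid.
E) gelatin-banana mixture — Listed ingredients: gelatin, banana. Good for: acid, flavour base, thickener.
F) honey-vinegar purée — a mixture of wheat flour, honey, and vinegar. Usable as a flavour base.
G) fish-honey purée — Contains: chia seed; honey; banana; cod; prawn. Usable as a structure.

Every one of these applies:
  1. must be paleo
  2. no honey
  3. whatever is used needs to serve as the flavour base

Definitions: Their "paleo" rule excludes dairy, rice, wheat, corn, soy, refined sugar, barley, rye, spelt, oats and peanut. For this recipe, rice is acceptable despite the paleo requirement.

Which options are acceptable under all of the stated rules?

A: rice is permitted under the paleo carve-out; nothing else excluded — OK
B: has peanut, so not paleo — out
C: all constraints satisfied — valid
D: not usable as a flavour base; has honey, so not honey-free — reject
E: only gelatin and banana; none excluded — valid
F: has wheat flour, so not paleo; has honey, so not honey-free — out
G: not usable as a flavour base; has honey, so not honey-free — out

A, C, E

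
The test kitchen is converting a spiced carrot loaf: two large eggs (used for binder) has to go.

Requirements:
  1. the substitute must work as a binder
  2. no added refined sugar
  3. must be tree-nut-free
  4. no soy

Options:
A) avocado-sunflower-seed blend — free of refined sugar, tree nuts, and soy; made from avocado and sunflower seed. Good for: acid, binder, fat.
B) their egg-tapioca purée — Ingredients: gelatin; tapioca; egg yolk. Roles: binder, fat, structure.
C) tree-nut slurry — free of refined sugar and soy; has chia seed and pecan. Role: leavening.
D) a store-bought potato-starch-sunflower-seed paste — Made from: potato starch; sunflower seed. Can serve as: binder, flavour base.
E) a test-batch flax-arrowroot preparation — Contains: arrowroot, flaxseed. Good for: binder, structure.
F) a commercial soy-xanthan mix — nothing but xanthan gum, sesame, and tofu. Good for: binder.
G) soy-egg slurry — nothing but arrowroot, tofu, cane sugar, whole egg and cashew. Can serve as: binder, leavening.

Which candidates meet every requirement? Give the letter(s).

A, B, D, E

A: works as a binder, no soy, no refined sugar — OK
B: works as a binder, no tree nuts, no refined sugar — OK
C: not usable as a binder; has pecan, so not tree-nut-free — out
D: only potato starch and sunflower seed; none excluded — valid
E: no soy, no refined sugar — valid
F: has tofu, so not soy-free — no
G: has cashew, so not tree-nut-free; has tofu, so not soy-free (and 1 more) — out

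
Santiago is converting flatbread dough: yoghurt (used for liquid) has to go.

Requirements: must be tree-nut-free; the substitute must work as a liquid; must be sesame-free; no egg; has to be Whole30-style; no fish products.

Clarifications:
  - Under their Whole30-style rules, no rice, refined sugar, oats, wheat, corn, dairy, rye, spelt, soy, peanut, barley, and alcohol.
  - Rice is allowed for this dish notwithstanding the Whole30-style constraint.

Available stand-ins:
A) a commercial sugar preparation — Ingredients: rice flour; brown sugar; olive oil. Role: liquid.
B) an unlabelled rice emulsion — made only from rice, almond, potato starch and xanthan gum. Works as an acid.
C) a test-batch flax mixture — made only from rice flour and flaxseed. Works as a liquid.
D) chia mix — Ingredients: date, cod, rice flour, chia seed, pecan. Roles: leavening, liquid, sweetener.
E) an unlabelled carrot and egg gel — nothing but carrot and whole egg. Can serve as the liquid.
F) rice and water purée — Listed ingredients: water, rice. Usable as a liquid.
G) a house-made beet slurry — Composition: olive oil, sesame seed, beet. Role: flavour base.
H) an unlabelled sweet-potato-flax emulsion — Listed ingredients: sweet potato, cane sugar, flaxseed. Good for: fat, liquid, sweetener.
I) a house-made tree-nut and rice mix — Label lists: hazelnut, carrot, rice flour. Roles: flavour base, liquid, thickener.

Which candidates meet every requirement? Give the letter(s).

A: has brown sugar, so not Whole30-style — no
B: not usable as a liquid; has almond, so not tree-nut-free — reject
C: rice is permitted under the Whole30-style carve-out; nothing else excluded — OK
D: has pecan, so not tree-nut-free; has cod, so not fish-free — out
E: has whole egg, so not egg-free — reject
F: rice is permitted under the Whole30-style carve-out; nothing else excluded — keep
G: not usable as a liquid; has sesame seed, so not sesame-free — reject
H: has cane sugar, so not Whole30-style — reject
I: has hazelnut, so not tree-nut-free — no

C, F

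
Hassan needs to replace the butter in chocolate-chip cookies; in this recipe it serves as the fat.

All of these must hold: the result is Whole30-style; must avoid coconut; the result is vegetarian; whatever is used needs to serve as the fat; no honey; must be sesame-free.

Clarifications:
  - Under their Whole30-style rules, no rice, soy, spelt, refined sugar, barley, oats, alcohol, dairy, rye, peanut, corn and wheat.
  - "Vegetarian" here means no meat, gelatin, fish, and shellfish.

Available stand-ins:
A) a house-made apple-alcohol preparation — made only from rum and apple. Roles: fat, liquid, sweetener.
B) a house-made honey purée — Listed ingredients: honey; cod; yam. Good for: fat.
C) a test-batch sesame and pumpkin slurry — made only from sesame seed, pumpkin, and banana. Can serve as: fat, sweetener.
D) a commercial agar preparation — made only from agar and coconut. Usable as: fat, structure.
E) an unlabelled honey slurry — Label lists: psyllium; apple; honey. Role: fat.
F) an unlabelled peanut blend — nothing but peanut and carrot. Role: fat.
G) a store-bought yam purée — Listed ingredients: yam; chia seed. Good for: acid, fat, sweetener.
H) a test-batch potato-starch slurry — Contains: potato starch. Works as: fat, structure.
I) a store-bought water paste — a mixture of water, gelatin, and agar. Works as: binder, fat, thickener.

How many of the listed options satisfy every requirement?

2

A: has rum, so not Whole30-style — reject
B: has cod, so not vegetarian; has honey, so not honey-free — out
C: has sesame seed, so not sesame-free — no
D: has coconut, so not coconut-free — out
E: has honey, so not honey-free — out
F: has peanut, so not Whole30-style — reject
G: every rule checks out — valid
H: works as a fat, vegetarian, no honey — keep
I: has gelatin, so not vegetarian — reject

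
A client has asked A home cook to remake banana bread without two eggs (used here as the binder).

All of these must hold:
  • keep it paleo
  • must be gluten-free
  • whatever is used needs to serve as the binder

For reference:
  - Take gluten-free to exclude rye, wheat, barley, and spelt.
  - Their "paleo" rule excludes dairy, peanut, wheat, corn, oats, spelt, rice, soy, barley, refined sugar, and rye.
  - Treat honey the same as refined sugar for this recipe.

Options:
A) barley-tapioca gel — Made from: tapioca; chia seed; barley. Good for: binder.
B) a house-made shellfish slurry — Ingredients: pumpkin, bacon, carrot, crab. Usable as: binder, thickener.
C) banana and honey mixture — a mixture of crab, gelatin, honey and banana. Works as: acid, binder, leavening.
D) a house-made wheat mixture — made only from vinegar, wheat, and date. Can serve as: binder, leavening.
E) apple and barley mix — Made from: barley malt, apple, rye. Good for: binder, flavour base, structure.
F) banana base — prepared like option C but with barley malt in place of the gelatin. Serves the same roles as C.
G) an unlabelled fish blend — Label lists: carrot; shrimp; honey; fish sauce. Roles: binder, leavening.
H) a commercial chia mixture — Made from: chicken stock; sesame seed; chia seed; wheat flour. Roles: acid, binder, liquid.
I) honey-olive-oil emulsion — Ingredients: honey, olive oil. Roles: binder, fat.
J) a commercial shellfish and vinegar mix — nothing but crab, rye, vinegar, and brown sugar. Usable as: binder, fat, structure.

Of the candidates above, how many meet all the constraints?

A: has barley, so not gluten-free; has barley, so not paleo — no
B: all constraints satisfied — OK
C: has honey, so not paleo — out
D: has wheat, so not gluten-free; has wheat, so not paleo — out
E: has barley malt, so not gluten-free; has barley malt, so not paleo — out
F: has barley malt, so not gluten-free; has barley malt, so not paleo — reject
G: has honey, so not paleo — out
H: has wheat flour, so not gluten-free; has wheat flour, so not paleo — out
I: has honey, so not paleo — reject
J: has rye, so not gluten-free; has rye, so not paleo — out

1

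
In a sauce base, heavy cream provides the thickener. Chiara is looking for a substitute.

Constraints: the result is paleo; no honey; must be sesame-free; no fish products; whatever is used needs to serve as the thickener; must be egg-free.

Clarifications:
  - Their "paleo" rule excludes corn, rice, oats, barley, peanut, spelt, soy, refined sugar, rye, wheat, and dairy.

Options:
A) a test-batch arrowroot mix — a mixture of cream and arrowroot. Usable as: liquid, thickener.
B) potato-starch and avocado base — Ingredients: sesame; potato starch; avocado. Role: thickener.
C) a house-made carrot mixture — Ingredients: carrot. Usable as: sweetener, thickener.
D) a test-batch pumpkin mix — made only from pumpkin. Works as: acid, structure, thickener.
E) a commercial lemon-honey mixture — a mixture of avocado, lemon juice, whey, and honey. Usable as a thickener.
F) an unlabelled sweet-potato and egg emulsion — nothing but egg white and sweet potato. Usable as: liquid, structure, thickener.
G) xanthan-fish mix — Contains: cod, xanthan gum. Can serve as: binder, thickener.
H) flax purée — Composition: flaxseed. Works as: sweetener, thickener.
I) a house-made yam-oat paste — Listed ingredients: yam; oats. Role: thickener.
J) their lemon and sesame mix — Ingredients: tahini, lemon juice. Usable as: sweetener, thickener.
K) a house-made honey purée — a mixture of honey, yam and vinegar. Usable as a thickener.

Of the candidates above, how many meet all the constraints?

3

A: has cream, so not paleo — out
B: has sesame, so not sesame-free — reject
C: works as a thickener, paleo, no fish — keep
D: every rule checks out — keep
E: has whey, so not paleo; has honey, so not honey-free — no
F: has egg white, so not egg-free — no
G: has cod, so not fish-free — out
H: works as a thickener, no honey, no egg — keep
I: has oats, so not paleo — no
J: has tahini, so not sesame-free — out
K: has honey, so not honey-free — out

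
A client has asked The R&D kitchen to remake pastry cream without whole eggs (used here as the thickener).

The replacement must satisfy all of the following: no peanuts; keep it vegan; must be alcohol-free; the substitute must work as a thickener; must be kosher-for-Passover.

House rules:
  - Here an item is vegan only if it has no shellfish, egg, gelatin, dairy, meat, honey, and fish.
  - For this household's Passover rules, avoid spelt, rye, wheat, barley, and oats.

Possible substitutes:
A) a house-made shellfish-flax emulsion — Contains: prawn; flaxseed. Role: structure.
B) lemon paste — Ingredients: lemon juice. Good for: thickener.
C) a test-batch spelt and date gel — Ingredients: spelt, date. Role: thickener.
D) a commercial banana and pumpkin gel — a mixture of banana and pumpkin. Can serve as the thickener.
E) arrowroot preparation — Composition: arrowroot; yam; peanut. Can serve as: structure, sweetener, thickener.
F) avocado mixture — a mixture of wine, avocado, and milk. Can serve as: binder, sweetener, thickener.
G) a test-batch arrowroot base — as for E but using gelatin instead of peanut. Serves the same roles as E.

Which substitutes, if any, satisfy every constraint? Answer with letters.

A: not usable as a thickener; has prawn, so not vegan — out
B: only lemon juice; none excluded — valid
C: has spelt, so not kosher-for-Passover — no
D: works as a thickener, no alcohol, kosher-for-Passover — keep
E: has peanut, so not peanut-free — reject
F: has milk, so not vegan; has wine, so not alcohol-free — no
G: has gelatin, so not vegan — out

B, D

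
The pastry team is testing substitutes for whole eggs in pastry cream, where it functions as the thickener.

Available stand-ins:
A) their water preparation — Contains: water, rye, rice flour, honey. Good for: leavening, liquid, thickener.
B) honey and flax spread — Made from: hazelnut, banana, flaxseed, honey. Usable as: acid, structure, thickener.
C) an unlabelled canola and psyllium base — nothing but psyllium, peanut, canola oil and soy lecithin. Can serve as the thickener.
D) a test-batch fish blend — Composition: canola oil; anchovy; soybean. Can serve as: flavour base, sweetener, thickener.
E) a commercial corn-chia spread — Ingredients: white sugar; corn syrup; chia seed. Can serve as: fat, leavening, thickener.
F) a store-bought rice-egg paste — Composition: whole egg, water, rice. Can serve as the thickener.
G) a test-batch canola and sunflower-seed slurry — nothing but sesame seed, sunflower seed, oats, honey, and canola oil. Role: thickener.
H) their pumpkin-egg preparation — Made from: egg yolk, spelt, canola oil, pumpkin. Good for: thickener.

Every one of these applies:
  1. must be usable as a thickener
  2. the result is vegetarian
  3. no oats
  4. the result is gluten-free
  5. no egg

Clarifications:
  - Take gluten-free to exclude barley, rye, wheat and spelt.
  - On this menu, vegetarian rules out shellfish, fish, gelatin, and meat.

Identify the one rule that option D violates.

vegetarian

usable as a thickener: satisfied
gluten-free: satisfied
vegetarian: has anchovy — fails
egg-free: satisfied
oat-free: satisfied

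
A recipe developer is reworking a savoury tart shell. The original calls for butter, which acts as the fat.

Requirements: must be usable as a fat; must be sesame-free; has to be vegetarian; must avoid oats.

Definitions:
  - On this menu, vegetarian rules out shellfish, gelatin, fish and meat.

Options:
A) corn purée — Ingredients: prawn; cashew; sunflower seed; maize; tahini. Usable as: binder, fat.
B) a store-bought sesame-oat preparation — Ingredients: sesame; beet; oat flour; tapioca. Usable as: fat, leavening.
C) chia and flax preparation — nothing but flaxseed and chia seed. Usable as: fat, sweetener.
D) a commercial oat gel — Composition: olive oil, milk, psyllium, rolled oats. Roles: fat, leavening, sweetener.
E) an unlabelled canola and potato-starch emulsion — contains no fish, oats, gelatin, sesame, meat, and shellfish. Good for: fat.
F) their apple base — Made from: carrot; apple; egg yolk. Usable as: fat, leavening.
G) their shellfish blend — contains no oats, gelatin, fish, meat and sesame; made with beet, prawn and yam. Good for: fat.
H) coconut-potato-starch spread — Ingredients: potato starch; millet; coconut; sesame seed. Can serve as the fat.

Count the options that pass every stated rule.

A: has prawn, so not vegetarian; has tahini, so not sesame-free — reject
B: has sesame, so not sesame-free; has oat flour, so not oat-free — no
C: nothing on the exclusion list — OK
D: has rolled oats, so not oat-free — reject
E: vegetarian, no oats — valid
F: works as a fat, no sesame, no oats — OK
G: has prawn, so not vegetarian — no
H: has sesame seed, so not sesame-free — out

3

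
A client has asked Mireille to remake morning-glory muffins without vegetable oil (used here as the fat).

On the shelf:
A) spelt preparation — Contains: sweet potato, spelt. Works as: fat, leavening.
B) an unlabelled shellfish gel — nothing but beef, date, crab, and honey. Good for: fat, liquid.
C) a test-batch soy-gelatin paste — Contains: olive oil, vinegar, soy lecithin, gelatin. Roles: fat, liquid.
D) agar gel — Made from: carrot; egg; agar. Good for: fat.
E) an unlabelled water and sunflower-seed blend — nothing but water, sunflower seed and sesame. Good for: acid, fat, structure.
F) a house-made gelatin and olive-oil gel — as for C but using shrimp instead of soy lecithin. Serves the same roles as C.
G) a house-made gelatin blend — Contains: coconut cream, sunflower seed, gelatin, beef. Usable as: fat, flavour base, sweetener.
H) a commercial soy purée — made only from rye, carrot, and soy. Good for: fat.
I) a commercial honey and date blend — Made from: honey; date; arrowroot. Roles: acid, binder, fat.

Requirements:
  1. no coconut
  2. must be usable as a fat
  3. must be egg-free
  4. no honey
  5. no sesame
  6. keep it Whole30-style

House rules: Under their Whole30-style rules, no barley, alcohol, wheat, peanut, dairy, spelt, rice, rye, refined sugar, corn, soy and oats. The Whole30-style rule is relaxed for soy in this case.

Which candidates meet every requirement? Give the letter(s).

A: has spelt, so not Whole30-style — reject
B: has honey, so not honey-free — reject
C: soy is permitted under the Whole30-style carve-out; nothing else excluded — keep
D: has egg, so not egg-free — out
E: has sesame, so not sesame-free — no
F: gelatin and shrimp etc. — none of it excluded — valid
G: has coconut cream, so not coconut-free — no
H: has rye, so not Whole30-style — reject
I: has honey, so not honey-free — out

C, F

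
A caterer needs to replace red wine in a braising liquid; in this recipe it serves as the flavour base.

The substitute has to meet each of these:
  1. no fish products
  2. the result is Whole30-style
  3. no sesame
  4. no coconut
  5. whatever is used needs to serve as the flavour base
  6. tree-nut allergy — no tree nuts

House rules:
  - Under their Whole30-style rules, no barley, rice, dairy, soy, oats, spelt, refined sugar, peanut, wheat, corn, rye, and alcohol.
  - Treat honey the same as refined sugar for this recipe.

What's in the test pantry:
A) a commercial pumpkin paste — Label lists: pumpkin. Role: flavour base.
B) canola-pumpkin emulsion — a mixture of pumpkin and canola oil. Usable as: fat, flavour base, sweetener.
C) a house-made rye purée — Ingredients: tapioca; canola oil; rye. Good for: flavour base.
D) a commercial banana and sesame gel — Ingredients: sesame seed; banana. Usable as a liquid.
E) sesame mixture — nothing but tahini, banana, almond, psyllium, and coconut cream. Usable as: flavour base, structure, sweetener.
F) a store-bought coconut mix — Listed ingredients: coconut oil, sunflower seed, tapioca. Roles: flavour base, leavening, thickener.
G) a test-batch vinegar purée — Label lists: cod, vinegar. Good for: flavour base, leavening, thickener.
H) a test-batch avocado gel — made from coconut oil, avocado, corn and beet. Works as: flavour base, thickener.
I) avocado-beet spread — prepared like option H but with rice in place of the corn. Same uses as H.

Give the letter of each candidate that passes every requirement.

A, B

A: works as a flavour base, no tree nuts, Whole30-style — OK
B: only pumpkin and canola oil; none excluded — OK
C: has rye, so not Whole30-style — out
D: not usable as a flavour base; has sesame seed, so not sesame-free — out
E: has tahini, so not sesame-free; has almond, so not tree-nut-free (and 1 more) — reject
F: has coconut oil, so not coconut-free — no
G: has cod, so not fish-free — out
H: has corn, so not Whole30-style; has coconut oil, so not coconut-free — no
I: has rice, so not Whole30-style; has coconut oil, so not coconut-free — out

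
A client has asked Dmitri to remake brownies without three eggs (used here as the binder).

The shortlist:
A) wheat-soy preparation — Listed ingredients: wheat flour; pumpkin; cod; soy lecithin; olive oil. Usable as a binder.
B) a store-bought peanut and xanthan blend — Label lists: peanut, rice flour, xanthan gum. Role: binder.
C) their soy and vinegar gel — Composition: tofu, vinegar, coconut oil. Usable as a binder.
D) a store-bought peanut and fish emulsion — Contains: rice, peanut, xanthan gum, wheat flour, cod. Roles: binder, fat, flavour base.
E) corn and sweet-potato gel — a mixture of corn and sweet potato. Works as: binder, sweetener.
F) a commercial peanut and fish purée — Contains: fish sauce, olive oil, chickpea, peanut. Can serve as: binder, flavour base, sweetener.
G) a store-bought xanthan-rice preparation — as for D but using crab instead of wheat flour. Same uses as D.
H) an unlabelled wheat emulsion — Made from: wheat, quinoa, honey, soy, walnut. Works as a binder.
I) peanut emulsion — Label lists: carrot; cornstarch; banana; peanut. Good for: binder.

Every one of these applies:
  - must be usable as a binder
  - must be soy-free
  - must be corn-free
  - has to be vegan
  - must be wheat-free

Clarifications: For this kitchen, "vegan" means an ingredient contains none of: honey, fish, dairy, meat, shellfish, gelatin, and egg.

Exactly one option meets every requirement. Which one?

A: has cod, so not vegan; has soy lecithin, so not soy-free (and 1 more) — no
B: every rule checks out — keep
C: has tofu, so not soy-free — no
D: has cod, so not vegan; has wheat flour, so not wheat-free — no
E: has corn, so not corn-free — out
F: has fish sauce, so not vegan — out
G: has cod, so not vegan — no
H: has honey, so not vegan; has soy, so not soy-free (and 1 more) — reject
I: has cornstarch, so not corn-free — no

B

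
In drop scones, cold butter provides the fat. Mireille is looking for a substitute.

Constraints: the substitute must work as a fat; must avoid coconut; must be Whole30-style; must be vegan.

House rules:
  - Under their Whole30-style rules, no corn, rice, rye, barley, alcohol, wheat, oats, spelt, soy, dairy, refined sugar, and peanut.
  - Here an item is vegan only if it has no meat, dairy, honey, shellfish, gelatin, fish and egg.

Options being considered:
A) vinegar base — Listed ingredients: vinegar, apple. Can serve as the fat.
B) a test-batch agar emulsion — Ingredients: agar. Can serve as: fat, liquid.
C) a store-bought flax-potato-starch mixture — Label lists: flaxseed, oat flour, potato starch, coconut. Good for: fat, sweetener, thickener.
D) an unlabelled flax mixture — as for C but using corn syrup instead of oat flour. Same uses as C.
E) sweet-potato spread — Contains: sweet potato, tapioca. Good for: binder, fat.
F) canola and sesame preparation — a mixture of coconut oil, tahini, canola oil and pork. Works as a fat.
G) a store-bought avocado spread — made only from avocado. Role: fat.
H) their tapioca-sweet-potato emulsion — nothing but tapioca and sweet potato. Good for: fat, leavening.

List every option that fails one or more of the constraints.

A: works as a fat, Whole30-style, no coconut — valid
B: all constraints satisfied — keep
C: has oat flour, so not Whole30-style; has coconut, so not coconut-free — no
D: has corn syrup, so not Whole30-style; has coconut, so not coconut-free — no
E: only sweet potato and tapioca; none excluded — valid
F: has pork, so not vegan; has coconut oil, so not coconut-free — no
G: no coconut, vegan — valid
H: no coconut, Whole30-style — valid

C, D, F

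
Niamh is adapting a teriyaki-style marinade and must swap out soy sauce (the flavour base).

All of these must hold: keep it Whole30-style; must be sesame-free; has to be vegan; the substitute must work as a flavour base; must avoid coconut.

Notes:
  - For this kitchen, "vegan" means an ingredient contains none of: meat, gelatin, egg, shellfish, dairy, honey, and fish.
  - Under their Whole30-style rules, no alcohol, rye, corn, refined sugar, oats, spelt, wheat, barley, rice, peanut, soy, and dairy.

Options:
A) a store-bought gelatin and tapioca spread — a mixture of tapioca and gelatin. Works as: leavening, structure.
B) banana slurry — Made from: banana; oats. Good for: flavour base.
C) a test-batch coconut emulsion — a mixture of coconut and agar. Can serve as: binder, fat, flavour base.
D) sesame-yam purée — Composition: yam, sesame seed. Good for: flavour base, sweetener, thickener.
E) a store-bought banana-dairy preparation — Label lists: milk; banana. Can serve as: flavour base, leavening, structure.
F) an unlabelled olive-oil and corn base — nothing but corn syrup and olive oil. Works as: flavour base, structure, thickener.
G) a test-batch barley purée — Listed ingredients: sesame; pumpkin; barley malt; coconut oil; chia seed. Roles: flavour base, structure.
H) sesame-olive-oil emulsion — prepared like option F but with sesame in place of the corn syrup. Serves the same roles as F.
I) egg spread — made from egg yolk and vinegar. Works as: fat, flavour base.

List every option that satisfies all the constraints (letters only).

A: not usable as a flavour base; has gelatin, so not vegan — reject
B: has oats, so not Whole30-style — out
C: has coconut, so not coconut-free — out
D: has sesame seed, so not sesame-free — no
E: has milk, so not vegan; has milk, so not Whole30-style — no
F: has corn syrup, so not Whole30-style — reject
G: has barley malt, so not Whole30-style; has coconut oil, so not coconut-free (and 1 more) — out
H: has sesame, so not sesame-free — no
I: has egg yolk, so not vegan — reject

none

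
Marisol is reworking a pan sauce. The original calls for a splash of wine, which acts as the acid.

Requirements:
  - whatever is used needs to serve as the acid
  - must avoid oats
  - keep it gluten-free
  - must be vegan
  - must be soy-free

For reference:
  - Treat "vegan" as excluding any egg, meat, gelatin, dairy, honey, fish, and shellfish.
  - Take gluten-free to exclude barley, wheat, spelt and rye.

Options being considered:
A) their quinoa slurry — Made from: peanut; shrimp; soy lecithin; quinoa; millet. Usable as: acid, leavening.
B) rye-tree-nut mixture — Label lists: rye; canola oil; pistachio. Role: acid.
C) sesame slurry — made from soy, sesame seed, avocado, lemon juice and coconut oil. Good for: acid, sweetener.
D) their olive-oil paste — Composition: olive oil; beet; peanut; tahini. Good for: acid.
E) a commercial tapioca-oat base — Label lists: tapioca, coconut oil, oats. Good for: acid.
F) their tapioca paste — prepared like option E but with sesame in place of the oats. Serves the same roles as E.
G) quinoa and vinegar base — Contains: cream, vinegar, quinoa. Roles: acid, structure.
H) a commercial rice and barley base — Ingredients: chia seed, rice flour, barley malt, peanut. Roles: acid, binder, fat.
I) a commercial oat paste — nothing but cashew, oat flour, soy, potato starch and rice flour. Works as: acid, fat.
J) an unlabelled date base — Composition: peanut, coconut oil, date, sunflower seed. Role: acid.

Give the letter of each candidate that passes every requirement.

D, F, J

A: has shrimp, so not vegan; has soy lecithin, so not soy-free — out
B: has rye, so not gluten-free — reject
C: has soy, so not soy-free — out
D: works as an acid, no soy, vegan — keep
E: has oats, so not oat-free — no
F: no soy, gluten-free — valid
G: has cream, so not vegan — reject
H: has barley malt, so not gluten-free — reject
I: has soy, so not soy-free; has oat flour, so not oat-free — out
J: vegan, gluten-free — valid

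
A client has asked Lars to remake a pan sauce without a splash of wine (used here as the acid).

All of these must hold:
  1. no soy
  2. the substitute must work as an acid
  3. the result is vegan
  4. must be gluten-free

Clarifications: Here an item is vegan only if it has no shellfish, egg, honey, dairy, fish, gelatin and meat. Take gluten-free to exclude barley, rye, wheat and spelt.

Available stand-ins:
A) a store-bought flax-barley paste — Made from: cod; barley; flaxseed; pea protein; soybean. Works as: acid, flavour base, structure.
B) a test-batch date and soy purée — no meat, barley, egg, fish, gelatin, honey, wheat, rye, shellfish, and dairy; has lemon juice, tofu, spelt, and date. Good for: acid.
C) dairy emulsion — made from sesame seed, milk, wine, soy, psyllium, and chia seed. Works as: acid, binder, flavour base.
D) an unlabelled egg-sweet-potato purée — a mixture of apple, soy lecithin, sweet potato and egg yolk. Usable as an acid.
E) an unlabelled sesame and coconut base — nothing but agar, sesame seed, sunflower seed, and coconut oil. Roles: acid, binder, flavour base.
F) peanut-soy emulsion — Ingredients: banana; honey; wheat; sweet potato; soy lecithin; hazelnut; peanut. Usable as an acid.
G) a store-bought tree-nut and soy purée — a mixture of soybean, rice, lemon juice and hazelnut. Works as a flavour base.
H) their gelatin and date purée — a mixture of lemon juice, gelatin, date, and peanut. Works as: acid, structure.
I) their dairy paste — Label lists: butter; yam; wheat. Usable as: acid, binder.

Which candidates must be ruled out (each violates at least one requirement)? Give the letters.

A, B, C, D, F, G, H, I

A: has cod, so not vegan; has barley, so not gluten-free (and 1 more) — no
B: has spelt, so not gluten-free; has tofu, so not soy-free — no
C: has milk, so not vegan; has soy, so not soy-free — out
D: has egg yolk, so not vegan; has soy lecithin, so not soy-free — no
E: coconut oil and sesame seed etc. — none of it excluded — keep
F: has honey, so not vegan; has wheat, so not gluten-free (and 1 more) — out
G: not usable as an acid; has soybean, so not soy-free — out
H: has gelatin, so not vegan — out
I: has butter, so not vegan; has wheat, so not gluten-free — reject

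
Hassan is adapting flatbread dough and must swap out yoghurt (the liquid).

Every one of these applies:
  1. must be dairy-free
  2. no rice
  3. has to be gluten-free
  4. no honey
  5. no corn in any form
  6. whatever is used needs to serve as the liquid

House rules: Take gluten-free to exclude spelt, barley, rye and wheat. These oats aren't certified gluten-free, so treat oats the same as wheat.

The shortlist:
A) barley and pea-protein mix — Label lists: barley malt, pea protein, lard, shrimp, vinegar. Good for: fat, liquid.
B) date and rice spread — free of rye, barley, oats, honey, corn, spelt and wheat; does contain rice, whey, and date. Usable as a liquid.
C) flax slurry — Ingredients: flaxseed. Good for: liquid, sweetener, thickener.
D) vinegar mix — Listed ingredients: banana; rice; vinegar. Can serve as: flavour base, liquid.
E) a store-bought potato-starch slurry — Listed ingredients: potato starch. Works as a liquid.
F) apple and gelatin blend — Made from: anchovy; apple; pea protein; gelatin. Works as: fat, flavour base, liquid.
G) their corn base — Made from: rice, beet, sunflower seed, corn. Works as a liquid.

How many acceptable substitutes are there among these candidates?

3

A: has barley malt, so not gluten-free — no
B: has whey, so not dairy-free; has rice, so not rice-free — out
C: works as a liquid, no honey, no dairy — OK
D: has rice, so not rice-free — no
E: every rule checks out — keep
F: no corn, gluten-free — OK
G: has rice, so not rice-free; has corn, so not corn-free — out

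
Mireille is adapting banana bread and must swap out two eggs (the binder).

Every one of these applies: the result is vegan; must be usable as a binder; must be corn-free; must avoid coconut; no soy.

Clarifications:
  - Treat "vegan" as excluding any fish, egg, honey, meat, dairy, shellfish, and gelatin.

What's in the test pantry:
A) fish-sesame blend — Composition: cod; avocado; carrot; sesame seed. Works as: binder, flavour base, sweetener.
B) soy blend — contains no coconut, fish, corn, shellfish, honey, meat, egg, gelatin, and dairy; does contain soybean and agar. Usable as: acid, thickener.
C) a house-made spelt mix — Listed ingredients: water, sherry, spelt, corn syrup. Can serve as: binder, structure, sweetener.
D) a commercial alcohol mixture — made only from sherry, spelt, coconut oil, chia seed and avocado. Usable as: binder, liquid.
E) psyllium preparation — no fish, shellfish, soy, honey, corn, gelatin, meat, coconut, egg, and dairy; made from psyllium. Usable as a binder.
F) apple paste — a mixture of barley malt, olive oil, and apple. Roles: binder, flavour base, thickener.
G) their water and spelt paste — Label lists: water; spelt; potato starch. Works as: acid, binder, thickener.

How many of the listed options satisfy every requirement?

A: has cod, so not vegan — out
B: not usable as a binder; has soybean, so not soy-free — no
C: has corn syrup, so not corn-free — reject
D: has coconut oil, so not coconut-free — no
E: nothing on the exclusion list — keep
F: only barley malt, olive oil and apple; none excluded — valid
G: only spelt, water, and potato starch; none excluded — keep

3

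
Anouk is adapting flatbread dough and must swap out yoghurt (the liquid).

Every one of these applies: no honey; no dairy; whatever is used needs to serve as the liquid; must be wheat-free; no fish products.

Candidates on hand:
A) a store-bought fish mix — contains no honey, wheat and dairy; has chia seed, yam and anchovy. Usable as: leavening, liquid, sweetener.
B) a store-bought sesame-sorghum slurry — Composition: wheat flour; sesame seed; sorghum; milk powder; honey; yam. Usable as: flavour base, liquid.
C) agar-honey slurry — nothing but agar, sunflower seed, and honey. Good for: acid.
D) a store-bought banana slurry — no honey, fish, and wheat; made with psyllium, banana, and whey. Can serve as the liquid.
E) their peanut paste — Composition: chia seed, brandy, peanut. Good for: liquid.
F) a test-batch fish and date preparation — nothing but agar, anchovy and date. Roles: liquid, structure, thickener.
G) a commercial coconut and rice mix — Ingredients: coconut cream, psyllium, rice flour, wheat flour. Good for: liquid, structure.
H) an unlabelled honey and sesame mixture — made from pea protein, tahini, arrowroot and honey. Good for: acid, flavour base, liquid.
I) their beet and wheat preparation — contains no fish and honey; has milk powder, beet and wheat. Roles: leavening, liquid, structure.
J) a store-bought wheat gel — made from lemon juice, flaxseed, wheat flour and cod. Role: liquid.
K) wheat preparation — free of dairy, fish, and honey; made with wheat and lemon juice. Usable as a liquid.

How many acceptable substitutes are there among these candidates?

A: has anchovy, so not fish-free — no
B: has wheat flour, so not wheat-free; has honey, so not honey-free (and 1 more) — reject
C: not usable as a liquid; has honey, so not honey-free — out
D: has whey, so not dairy-free — no
E: only brandy, peanut, and chia seed; none excluded — keep
F: has anchovy, so not fish-free — no
G: has wheat flour, so not wheat-free — out
H: has honey, so not honey-free — out
I: has wheat, so not wheat-free; has milk powder, so not dairy-free — no
J: has cod, so not fish-free; has wheat flour, so not wheat-free — reject
K: has wheat, so not wheat-free — reject

1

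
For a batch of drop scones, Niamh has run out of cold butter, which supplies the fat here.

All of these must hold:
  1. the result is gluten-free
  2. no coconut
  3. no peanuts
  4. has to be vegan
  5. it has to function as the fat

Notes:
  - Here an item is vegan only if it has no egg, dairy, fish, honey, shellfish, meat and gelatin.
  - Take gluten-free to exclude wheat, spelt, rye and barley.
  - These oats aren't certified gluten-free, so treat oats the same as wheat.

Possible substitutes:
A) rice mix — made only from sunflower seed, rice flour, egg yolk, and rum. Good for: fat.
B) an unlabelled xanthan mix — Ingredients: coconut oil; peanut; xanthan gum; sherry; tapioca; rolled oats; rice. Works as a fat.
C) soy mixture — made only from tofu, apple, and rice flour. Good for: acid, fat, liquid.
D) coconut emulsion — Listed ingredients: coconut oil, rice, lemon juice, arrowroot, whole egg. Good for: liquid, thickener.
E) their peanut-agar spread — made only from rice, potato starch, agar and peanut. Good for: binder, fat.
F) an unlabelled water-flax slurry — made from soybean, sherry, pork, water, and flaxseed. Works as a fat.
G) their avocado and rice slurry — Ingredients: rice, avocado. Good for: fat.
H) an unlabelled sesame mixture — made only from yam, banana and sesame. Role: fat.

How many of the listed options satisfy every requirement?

A: has egg yolk, so not vegan — reject
B: has rolled oats, so not gluten-free; has coconut oil, so not coconut-free (and 1 more) — no
C: all constraints satisfied — OK
D: not usable as a fat; has whole egg, so not vegan (and 1 more) — no
E: has peanut, so not peanut-free — out
F: has pork, so not vegan — no
G: only rice and avocado; none excluded — OK
H: works as a fat, no peanut, no coconut — OK

3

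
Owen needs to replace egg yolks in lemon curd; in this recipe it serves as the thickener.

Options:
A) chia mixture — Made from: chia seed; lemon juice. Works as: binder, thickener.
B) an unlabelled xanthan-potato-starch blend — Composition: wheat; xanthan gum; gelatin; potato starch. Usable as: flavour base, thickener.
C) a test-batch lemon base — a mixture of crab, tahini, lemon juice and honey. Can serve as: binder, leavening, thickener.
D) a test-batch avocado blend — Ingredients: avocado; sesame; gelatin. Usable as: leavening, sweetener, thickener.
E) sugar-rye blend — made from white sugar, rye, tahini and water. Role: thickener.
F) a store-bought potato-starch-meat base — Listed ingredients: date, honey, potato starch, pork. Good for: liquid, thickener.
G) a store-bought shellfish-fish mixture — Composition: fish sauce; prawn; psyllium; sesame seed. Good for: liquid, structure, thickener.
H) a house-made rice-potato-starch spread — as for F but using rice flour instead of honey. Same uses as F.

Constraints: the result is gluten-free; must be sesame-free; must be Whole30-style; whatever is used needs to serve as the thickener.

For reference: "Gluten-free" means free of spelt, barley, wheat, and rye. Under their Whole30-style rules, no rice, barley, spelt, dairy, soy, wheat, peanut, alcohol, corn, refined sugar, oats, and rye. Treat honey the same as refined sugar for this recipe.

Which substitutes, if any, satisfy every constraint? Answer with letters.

A: every rule checks out — OK
B: has wheat, so not gluten-free; has wheat, so not Whole30-style — no
C: has honey, so not Whole30-style; has tahini, so not sesame-free — reject
D: has sesame, so not sesame-free — reject
E: has rye, so not gluten-free; has rye, so not Whole30-style (and 1 more) — no
F: has honey, so not Whole30-style — no
G: has sesame seed, so not sesame-free — reject
H: has rice flour, so not Whole30-style — reject

A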